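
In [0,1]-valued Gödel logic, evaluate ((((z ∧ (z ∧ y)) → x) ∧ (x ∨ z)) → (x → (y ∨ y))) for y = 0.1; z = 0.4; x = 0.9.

0.10

(z ∧ y) = min(0.4, 0.1) = 0.1
(z ∧ (z ∧ y)) = min(0.4, 0.1) = 0.1
((z ∧ (z ∧ y)) → x): 0.1 ≤ 0.9, so result = 1
(x ∨ z) = max(0.9, 0.4) = 0.9
(((z ∧ (z ∧ y)) → x) ∧ (x ∨ z)) = min(1, 0.9) = 0.9
(y ∨ y) = max(0.1, 0.1) = 0.1
(x → (y ∨ y)): 0.9 > 0.1, so result = 0.1
((((z ∧ (z ∧ y)) → x) ∧ (x ∨ z)) → (x → (y ∨ y))): 0.9 > 0.1, so result = 0.1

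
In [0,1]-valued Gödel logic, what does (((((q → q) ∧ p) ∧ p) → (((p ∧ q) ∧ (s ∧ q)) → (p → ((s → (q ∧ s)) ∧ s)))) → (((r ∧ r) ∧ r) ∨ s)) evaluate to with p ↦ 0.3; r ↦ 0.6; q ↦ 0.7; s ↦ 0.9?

(q → q): 0.7 ≤ 0.7, so result = 1
((q → q) ∧ p) = min(1, 0.3) = 0.3
(((q → q) ∧ p) ∧ p) = min(0.3, 0.3) = 0.3
(p ∧ q) = min(0.3, 0.7) = 0.3
(s ∧ q) = min(0.9, 0.7) = 0.7
((p ∧ q) ∧ (s ∧ q)) = min(0.3, 0.7) = 0.3
(q ∧ s) = min(0.7, 0.9) = 0.7
(s → (q ∧ s)): 0.9 > 0.7, so result = 0.7
((s → (q ∧ s)) ∧ s) = min(0.7, 0.9) = 0.7
(p → ((s → (q ∧ s)) ∧ s)): 0.3 ≤ 0.7, so result = 1
(((p ∧ q) ∧ (s ∧ q)) → (p → ((s → (q ∧ s)) ∧ s))): 0.3 ≤ 1, so result = 1
((((q → q) ∧ p) ∧ p) → (((p ∧ q) ∧ (s ∧ q)) → (p → ((s → (q ∧ s)) ∧ s)))): 0.3 ≤ 1, so result = 1
(r ∧ r) = min(0.6, 0.6) = 0.6
((r ∧ r) ∧ r) = min(0.6, 0.6) = 0.6
(((r ∧ r) ∧ r) ∨ s) = max(0.6, 0.9) = 0.9
(((((q → q) ∧ p) ∧ p) → (((p ∧ q) ∧ (s ∧ q)) → (p → ((s → (q ∧ s)) ∧ s)))) → (((r ∧ r) ∧ r) ∨ s)): 1 > 0.9, so result = 0.9

0.90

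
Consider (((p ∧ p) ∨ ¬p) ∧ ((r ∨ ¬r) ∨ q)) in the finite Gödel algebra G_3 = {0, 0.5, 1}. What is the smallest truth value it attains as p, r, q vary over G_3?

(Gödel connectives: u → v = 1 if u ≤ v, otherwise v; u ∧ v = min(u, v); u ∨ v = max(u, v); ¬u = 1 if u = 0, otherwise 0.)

The minimum is attained at p = 0, r = 0.5, q = 0:
  (p ∧ p) = min(0, 0) = 0
  ¬p: Gödel ¬ of 0 = 1 (operand is 0)
  ((p ∧ p) ∨ ¬p) = max(0, 1) = 1
  ¬r: Gödel ¬ of 0.5 = 0 (operand ≠ 0)
  (r ∨ ¬r) = max(0.5, 0) = 0.5
  ((r ∨ ¬r) ∨ q) = max(0.5, 0) = 0.5
  (((p ∧ p) ∨ ¬p) ∧ ((r ∨ ¬r) ∨ q)) = min(1, 0.5) = 0.5
Checking all 27 assignments confirms none give a value below 0.50.

0.50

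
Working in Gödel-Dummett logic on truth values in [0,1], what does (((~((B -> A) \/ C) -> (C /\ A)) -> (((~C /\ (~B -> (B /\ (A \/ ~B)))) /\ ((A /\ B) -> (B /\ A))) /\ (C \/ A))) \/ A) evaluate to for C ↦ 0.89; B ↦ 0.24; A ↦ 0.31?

(B -> A): 0.24 ≤ 0.31, so result = 1
((B -> A) \/ C) = max(1, 0.89) = 1
~((B -> A) \/ C): Gödel ¬ of 1 = 0 (operand ≠ 0)
(C /\ A) = min(0.89, 0.31) = 0.31
(~((B -> A) \/ C) -> (C /\ A)): 0 ≤ 0.31, so result = 1
~C: Gödel ¬ of 0.89 = 0 (operand ≠ 0)
~B: Gödel ¬ of 0.24 = 0 (operand ≠ 0)
~B: Gödel ¬ of 0.24 = 0 (operand ≠ 0)
(A \/ ~B) = max(0.31, 0) = 0.31
(B /\ (A \/ ~B)) = min(0.24, 0.31) = 0.24
(~B -> (B /\ (A \/ ~B))): 0 ≤ 0.24, so result = 1
(~C /\ (~B -> (B /\ (A \/ ~B)))) = min(0, 1) = 0
(A /\ B) = min(0.31, 0.24) = 0.24
(B /\ A) = min(0.24, 0.31) = 0.24
((A /\ B) -> (B /\ A)): 0.24 ≤ 0.24, so result = 1
((~C /\ (~B -> (B /\ (A \/ ~B)))) /\ ((A /\ B) -> (B /\ A))) = min(0, 1) = 0
(C \/ A) = max(0.89, 0.31) = 0.89
(((~C /\ (~B -> (B /\ (A \/ ~B)))) /\ ((A /\ B) -> (B /\ A))) /\ (C \/ A)) = min(0, 0.89) = 0
((~((B -> A) \/ C) -> (C /\ A)) -> (((~C /\ (~B -> (B /\ (A \/ ~B)))) /\ ((A /\ B) -> (B /\ A))) /\ (C \/ A))): 1 > 0, so result = 0
(((~((B -> A) \/ C) -> (C /\ A)) -> (((~C /\ (~B -> (B /\ (A \/ ~B)))) /\ ((A /\ B) -> (B /\ A))) /\ (C \/ A))) \/ A) = max(0, 0.31) = 0.31

0.31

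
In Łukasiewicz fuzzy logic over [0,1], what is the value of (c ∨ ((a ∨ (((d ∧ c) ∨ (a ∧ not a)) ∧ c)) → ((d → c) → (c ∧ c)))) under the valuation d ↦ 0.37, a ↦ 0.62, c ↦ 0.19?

(d ∧ c) = min(0.37, 0.19) = 0.19
not a: Łukasiewicz ¬ gives 1 − 0.62 = 0.38
(a ∧ not a) = min(0.62, 0.38) = 0.38
((d ∧ c) ∨ (a ∧ not a)) = max(0.19, 0.38) = 0.38
(((d ∧ c) ∨ (a ∧ not a)) ∧ c) = min(0.38, 0.19) = 0.19
(a ∨ (((d ∧ c) ∨ (a ∧ not a)) ∧ c)) = max(0.62, 0.19) = 0.62
(d → c): min(1, 1 − 0.37 + 0.19) = 0.82
(c ∧ c) = min(0.19, 0.19) = 0.19
((d → c) → (c ∧ c)): min(1, 1 − 0.82 + 0.19) = 0.37
((a ∨ (((d ∧ c) ∨ (a ∧ not a)) ∧ c)) → ((d → c) → (c ∧ c))): min(1, 1 − 0.62 + 0.37) = 0.75
(c ∨ ((a ∨ (((d ∧ c) ∨ (a ∧ not a)) ∧ c)) → ((d → c) → (c ∧ c)))) = max(0.19, 0.75) = 0.75

0.75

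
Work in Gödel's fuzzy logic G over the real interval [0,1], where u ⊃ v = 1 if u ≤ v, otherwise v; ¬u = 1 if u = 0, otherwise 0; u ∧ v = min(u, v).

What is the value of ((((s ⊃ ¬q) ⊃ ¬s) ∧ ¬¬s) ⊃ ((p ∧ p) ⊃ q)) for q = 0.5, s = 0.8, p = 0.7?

0.50

¬q: Gödel ¬ of 0.5 = 0 (operand ≠ 0)
(s ⊃ ¬q): 0.8 > 0, so result = 0
¬s: Gödel ¬ of 0.8 = 0 (operand ≠ 0)
((s ⊃ ¬q) ⊃ ¬s): 0 ≤ 0, so result = 1
¬s: Gödel ¬ of 0.8 = 0 (operand ≠ 0)
¬¬s: Gödel ¬ of 0 = 1 (operand is 0)
(((s ⊃ ¬q) ⊃ ¬s) ∧ ¬¬s) = min(1, 1) = 1
(p ∧ p) = min(0.7, 0.7) = 0.7
((p ∧ p) ⊃ q): 0.7 > 0.5, so result = 0.5
((((s ⊃ ¬q) ⊃ ¬s) ∧ ¬¬s) ⊃ ((p ∧ p) ⊃ q)): 1 > 0.5, so result = 0.5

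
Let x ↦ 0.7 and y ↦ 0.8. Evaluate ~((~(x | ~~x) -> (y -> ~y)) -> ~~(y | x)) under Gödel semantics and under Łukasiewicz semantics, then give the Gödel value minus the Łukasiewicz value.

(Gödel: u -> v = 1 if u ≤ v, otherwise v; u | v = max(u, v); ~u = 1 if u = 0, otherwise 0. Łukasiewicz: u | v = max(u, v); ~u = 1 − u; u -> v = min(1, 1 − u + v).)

Gödel evaluation:
  ~x: Gödel ¬ of 0.7 = 0 (operand ≠ 0)
  ~~x: Gödel ¬ of 0 = 1 (operand is 0)
  (x | ~~x) = max(0.7, 1) = 1
  ~(x | ~~x): Gödel ¬ of 1 = 0 (operand ≠ 0)
  ~y: Gödel ¬ of 0.8 = 0 (operand ≠ 0)
  (y -> ~y): 0.8 > 0, so result = 0
  (~(x | ~~x) -> (y -> ~y)): 0 ≤ 0, so result = 1
  (y | x) = max(0.8, 0.7) = 0.8
  ~(y | x): Gödel ¬ of 0.8 = 0 (operand ≠ 0)
  ~~(y | x): Gödel ¬ of 0 = 1 (operand is 0)
  ((~(x | ~~x) -> (y -> ~y)) -> ~~(y | x)): 1 ≤ 1, so result = 1
  ~((~(x | ~~x) -> (y -> ~y)) -> ~~(y | x)): Gödel ¬ of 1 = 0 (operand ≠ 0)
  Gödel value = 0
Łukasiewicz evaluation:
  ~x: Łukasiewicz ¬ gives 1 − 0.7 = 0.3
  ~~x: Łukasiewicz ¬ gives 1 − 0.3 = 0.7
  (x | ~~x) = max(0.7, 0.7) = 0.7
  ~(x | ~~x): Łukasiewicz ¬ gives 1 − 0.7 = 0.3
  ~y: Łukasiewicz ¬ gives 1 − 0.8 = 0.2
  (y -> ~y): min(1, 1 − 0.8 + 0.2) = 0.4
  (~(x | ~~x) -> (y -> ~y)): min(1, 1 − 0.3 + 0.4) = 1
  (y | x) = max(0.8, 0.7) = 0.8
  ~(y | x): Łukasiewicz ¬ gives 1 − 0.8 = 0.2
  ~~(y | x): Łukasiewicz ¬ gives 1 − 0.2 = 0.8
  ((~(x | ~~x) -> (y -> ~y)) -> ~~(y | x)): min(1, 1 − 1 + 0.8) = 0.8
  ~((~(x | ~~x) -> (y -> ~y)) -> ~~(y | x)): Łukasiewicz ¬ gives 1 − 0.8 = 0.2
  Łukasiewicz value = 0.2
Difference: 0 − 0.2 = -0.20

-0.20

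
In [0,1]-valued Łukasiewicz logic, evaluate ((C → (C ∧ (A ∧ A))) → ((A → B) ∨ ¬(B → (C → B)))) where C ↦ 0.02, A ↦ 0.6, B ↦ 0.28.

(A ∧ A) = min(0.6, 0.6) = 0.6
(C ∧ (A ∧ A)) = min(0.02, 0.6) = 0.02
(C → (C ∧ (A ∧ A))): min(1, 1 − 0.02 + 0.02) = 1
(A → B): min(1, 1 − 0.6 + 0.28) = 0.68
(C → B): min(1, 1 − 0.02 + 0.28) = 1
(B → (C → B)): min(1, 1 − 0.28 + 1) = 1
¬(B → (C → B)): Łukasiewicz ¬ gives 1 − 1 = 0
((A → B) ∨ ¬(B → (C → B))) = max(0.68, 0) = 0.68
((C → (C ∧ (A ∧ A))) → ((A → B) ∨ ¬(B → (C → B)))): min(1, 1 − 1 + 0.68) = 0.68

0.68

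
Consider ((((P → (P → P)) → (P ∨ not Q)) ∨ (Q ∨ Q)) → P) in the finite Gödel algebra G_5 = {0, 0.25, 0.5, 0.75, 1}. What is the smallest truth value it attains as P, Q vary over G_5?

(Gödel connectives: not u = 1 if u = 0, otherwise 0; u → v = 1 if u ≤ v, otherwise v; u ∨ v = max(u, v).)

0.00

The minimum is attained at P = 0, Q = 0:
  (P → P): 0 ≤ 0, so result = 1
  (P → (P → P)): 0 ≤ 1, so result = 1
  not Q: Gödel ¬ of 0 = 1 (operand is 0)
  (P ∨ not Q) = max(0, 1) = 1
  ((P → (P → P)) → (P ∨ not Q)): 1 ≤ 1, so result = 1
  (Q ∨ Q) = max(0, 0) = 0
  (((P → (P → P)) → (P ∨ not Q)) ∨ (Q ∨ Q)) = max(1, 0) = 1
  ((((P → (P → P)) → (P ∨ not Q)) ∨ (Q ∨ Q)) → P): 1 > 0, so result = 0
Checking all 25 assignments confirms none give a value below 0.00.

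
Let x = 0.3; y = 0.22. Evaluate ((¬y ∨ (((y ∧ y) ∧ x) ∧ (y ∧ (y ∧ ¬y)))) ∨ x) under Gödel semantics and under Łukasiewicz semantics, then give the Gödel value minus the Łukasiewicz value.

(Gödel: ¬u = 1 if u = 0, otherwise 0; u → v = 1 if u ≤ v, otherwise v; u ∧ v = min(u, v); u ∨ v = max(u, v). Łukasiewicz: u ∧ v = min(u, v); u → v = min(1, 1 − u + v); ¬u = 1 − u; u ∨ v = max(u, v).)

-0.48

Gödel evaluation:
  ¬y: Gödel ¬ of 0.22 = 0 (operand ≠ 0)
  (y ∧ y) = min(0.22, 0.22) = 0.22
  ((y ∧ y) ∧ x) = min(0.22, 0.3) = 0.22
  ¬y: Gödel ¬ of 0.22 = 0 (operand ≠ 0)
  (y ∧ ¬y) = min(0.22, 0) = 0
  (y ∧ (y ∧ ¬y)) = min(0.22, 0) = 0
  (((y ∧ y) ∧ x) ∧ (y ∧ (y ∧ ¬y))) = min(0.22, 0) = 0
  (¬y ∨ (((y ∧ y) ∧ x) ∧ (y ∧ (y ∧ ¬y)))) = max(0, 0) = 0
  ((¬y ∨ (((y ∧ y) ∧ x) ∧ (y ∧ (y ∧ ¬y)))) ∨ x) = max(0, 0.3) = 0.3
  Gödel value = 0.3
Łukasiewicz evaluation:
  ¬y: Łukasiewicz ¬ gives 1 − 0.22 = 0.78
  (y ∧ y) = min(0.22, 0.22) = 0.22
  ((y ∧ y) ∧ x) = min(0.22, 0.3) = 0.22
  ¬y: Łukasiewicz ¬ gives 1 − 0.22 = 0.78
  (y ∧ ¬y) = min(0.22, 0.78) = 0.22
  (y ∧ (y ∧ ¬y)) = min(0.22, 0.22) = 0.22
  (((y ∧ y) ∧ x) ∧ (y ∧ (y ∧ ¬y))) = min(0.22, 0.22) = 0.22
  (¬y ∨ (((y ∧ y) ∧ x) ∧ (y ∧ (y ∧ ¬y)))) = max(0.78, 0.22) = 0.78
  ((¬y ∨ (((y ∧ y) ∧ x) ∧ (y ∧ (y ∧ ¬y)))) ∨ x) = max(0.78, 0.3) = 0.78
  Łukasiewicz value = 0.78
Difference: 0.3 − 0.78 = -0.48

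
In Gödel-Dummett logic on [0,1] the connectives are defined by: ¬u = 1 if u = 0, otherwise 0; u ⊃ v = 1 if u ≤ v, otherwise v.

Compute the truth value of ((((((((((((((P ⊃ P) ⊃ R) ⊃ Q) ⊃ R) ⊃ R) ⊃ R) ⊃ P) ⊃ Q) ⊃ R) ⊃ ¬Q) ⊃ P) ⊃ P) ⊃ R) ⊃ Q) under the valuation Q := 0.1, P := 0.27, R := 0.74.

(P ⊃ P): 0.27 ≤ 0.27, so result = 1
((P ⊃ P) ⊃ R): 1 > 0.74, so result = 0.74
(((P ⊃ P) ⊃ R) ⊃ Q): 0.74 > 0.1, so result = 0.1
((((P ⊃ P) ⊃ R) ⊃ Q) ⊃ R): 0.1 ≤ 0.74, so result = 1
(((((P ⊃ P) ⊃ R) ⊃ Q) ⊃ R) ⊃ R): 1 > 0.74, so result = 0.74
((((((P ⊃ P) ⊃ R) ⊃ Q) ⊃ R) ⊃ R) ⊃ R): 0.74 ≤ 0.74, so result = 1
(((((((P ⊃ P) ⊃ R) ⊃ Q) ⊃ R) ⊃ R) ⊃ R) ⊃ P): 1 > 0.27, so result = 0.27
((((((((P ⊃ P) ⊃ R) ⊃ Q) ⊃ R) ⊃ R) ⊃ R) ⊃ P) ⊃ Q): 0.27 > 0.1, so result = 0.1
(((((((((P ⊃ P) ⊃ R) ⊃ Q) ⊃ R) ⊃ R) ⊃ R) ⊃ P) ⊃ Q) ⊃ R): 0.1 ≤ 0.74, so result = 1
¬Q: Gödel ¬ of 0.1 = 0 (operand ≠ 0)
((((((((((P ⊃ P) ⊃ R) ⊃ Q) ⊃ R) ⊃ R) ⊃ R) ⊃ P) ⊃ Q) ⊃ R) ⊃ ¬Q): 1 > 0, so result = 0
(((((((((((P ⊃ P) ⊃ R) ⊃ Q) ⊃ R) ⊃ R) ⊃ R) ⊃ P) ⊃ Q) ⊃ R) ⊃ ¬Q) ⊃ P): 0 ≤ 0.27, so result = 1
((((((((((((P ⊃ P) ⊃ R) ⊃ Q) ⊃ R) ⊃ R) ⊃ R) ⊃ P) ⊃ Q) ⊃ R) ⊃ ¬Q) ⊃ P) ⊃ P): 1 > 0.27, so result = 0.27
(((((((((((((P ⊃ P) ⊃ R) ⊃ Q) ⊃ R) ⊃ R) ⊃ R) ⊃ P) ⊃ Q) ⊃ R) ⊃ ¬Q) ⊃ P) ⊃ P) ⊃ R): 0.27 ≤ 0.74, so result = 1
((((((((((((((P ⊃ P) ⊃ R) ⊃ Q) ⊃ R) ⊃ R) ⊃ R) ⊃ P) ⊃ Q) ⊃ R) ⊃ ¬Q) ⊃ P) ⊃ P) ⊃ R) ⊃ Q): 1 > 0.1, so result = 0.1

0.10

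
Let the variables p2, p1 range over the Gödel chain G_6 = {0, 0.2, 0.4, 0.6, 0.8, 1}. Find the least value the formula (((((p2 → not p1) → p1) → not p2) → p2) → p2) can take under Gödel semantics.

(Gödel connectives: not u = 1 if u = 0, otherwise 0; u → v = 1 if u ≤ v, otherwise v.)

The minimum is attained at p2 = 0.2, p1 = 0.2:
  not p1: Gödel ¬ of 0.2 = 0 (operand ≠ 0)
  (p2 → not p1): 0.2 > 0, so result = 0
  ((p2 → not p1) → p1): 0 ≤ 0.2, so result = 1
  not p2: Gödel ¬ of 0.2 = 0 (operand ≠ 0)
  (((p2 → not p1) → p1) → not p2): 1 > 0, so result = 0
  ((((p2 → not p1) → p1) → not p2) → p2): 0 ≤ 0.2, so result = 1
  (((((p2 → not p1) → p1) → not p2) → p2) → p2): 1 > 0.2, so result = 0.2
Checking all 36 assignments confirms none give a value below 0.20.

0.20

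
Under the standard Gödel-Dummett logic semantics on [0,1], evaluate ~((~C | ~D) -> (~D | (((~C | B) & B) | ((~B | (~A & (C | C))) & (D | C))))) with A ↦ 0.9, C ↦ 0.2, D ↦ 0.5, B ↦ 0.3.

0.00

~C: Gödel ¬ of 0.2 = 0 (operand ≠ 0)
~D: Gödel ¬ of 0.5 = 0 (operand ≠ 0)
(~C | ~D) = max(0, 0) = 0
~D: Gödel ¬ of 0.5 = 0 (operand ≠ 0)
~C: Gödel ¬ of 0.2 = 0 (operand ≠ 0)
(~C | B) = max(0, 0.3) = 0.3
((~C | B) & B) = min(0.3, 0.3) = 0.3
~B: Gödel ¬ of 0.3 = 0 (operand ≠ 0)
~A: Gödel ¬ of 0.9 = 0 (operand ≠ 0)
(C | C) = max(0.2, 0.2) = 0.2
(~A & (C | C)) = min(0, 0.2) = 0
(~B | (~A & (C | C))) = max(0, 0) = 0
(D | C) = max(0.5, 0.2) = 0.5
((~B | (~A & (C | C))) & (D | C)) = min(0, 0.5) = 0
(((~C | B) & B) | ((~B | (~A & (C | C))) & (D | C))) = max(0.3, 0) = 0.3
(~D | (((~C | B) & B) | ((~B | (~A & (C | C))) & (D | C)))) = max(0, 0.3) = 0.3
((~C | ~D) -> (~D | (((~C | B) & B) | ((~B | (~A & (C | C))) & (D | C))))): 0 ≤ 0.3, so result = 1
~((~C | ~D) -> (~D | (((~C | B) & B) | ((~B | (~A & (C | C))) & (D | C))))): Gödel ¬ of 1 = 0 (operand ≠ 0)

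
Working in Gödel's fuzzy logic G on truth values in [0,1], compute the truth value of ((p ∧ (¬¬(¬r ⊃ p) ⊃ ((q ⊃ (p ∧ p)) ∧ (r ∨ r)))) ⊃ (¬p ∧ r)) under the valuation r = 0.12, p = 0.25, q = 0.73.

0.00

¬r: Gödel ¬ of 0.12 = 0 (operand ≠ 0)
(¬r ⊃ p): 0 ≤ 0.25, so result = 1
¬(¬r ⊃ p): Gödel ¬ of 1 = 0 (operand ≠ 0)
¬¬(¬r ⊃ p): Gödel ¬ of 0 = 1 (operand is 0)
(p ∧ p) = min(0.25, 0.25) = 0.25
(q ⊃ (p ∧ p)): 0.73 > 0.25, so result = 0.25
(r ∨ r) = max(0.12, 0.12) = 0.12
((q ⊃ (p ∧ p)) ∧ (r ∨ r)) = min(0.25, 0.12) = 0.12
(¬¬(¬r ⊃ p) ⊃ ((q ⊃ (p ∧ p)) ∧ (r ∨ r))): 1 > 0.12, so result = 0.12
(p ∧ (¬¬(¬r ⊃ p) ⊃ ((q ⊃ (p ∧ p)) ∧ (r ∨ r)))) = min(0.25, 0.12) = 0.12
¬p: Gödel ¬ of 0.25 = 0 (operand ≠ 0)
(¬p ∧ r) = min(0, 0.12) = 0
((p ∧ (¬¬(¬r ⊃ p) ⊃ ((q ⊃ (p ∧ p)) ∧ (r ∨ r)))) ⊃ (¬p ∧ r)): 0.12 > 0, so result = 0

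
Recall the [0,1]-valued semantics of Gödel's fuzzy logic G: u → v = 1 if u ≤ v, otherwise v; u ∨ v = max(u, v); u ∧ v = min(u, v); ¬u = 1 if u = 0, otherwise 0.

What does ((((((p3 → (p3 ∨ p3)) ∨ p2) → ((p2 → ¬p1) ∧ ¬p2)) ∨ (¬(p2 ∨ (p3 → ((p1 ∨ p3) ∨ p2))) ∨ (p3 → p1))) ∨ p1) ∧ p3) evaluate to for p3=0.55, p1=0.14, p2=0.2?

0.14

(p3 ∨ p3) = max(0.55, 0.55) = 0.55
(p3 → (p3 ∨ p3)): 0.55 ≤ 0.55, so result = 1
((p3 → (p3 ∨ p3)) ∨ p2) = max(1, 0.2) = 1
¬p1: Gödel ¬ of 0.14 = 0 (operand ≠ 0)
(p2 → ¬p1): 0.2 > 0, so result = 0
¬p2: Gödel ¬ of 0.2 = 0 (operand ≠ 0)
((p2 → ¬p1) ∧ ¬p2) = min(0, 0) = 0
(((p3 → (p3 ∨ p3)) ∨ p2) → ((p2 → ¬p1) ∧ ¬p2)): 1 > 0, so result = 0
(p1 ∨ p3) = max(0.14, 0.55) = 0.55
((p1 ∨ p3) ∨ p2) = max(0.55, 0.2) = 0.55
(p3 → ((p1 ∨ p3) ∨ p2)): 0.55 ≤ 0.55, so result = 1
(p2 ∨ (p3 → ((p1 ∨ p3) ∨ p2))) = max(0.2, 1) = 1
¬(p2 ∨ (p3 → ((p1 ∨ p3) ∨ p2))): Gödel ¬ of 1 = 0 (operand ≠ 0)
(p3 → p1): 0.55 > 0.14, so result = 0.14
(¬(p2 ∨ (p3 → ((p1 ∨ p3) ∨ p2))) ∨ (p3 → p1)) = max(0, 0.14) = 0.14
((((p3 → (p3 ∨ p3)) ∨ p2) → ((p2 → ¬p1) ∧ ¬p2)) ∨ (¬(p2 ∨ (p3 → ((p1 ∨ p3) ∨ p2))) ∨ (p3 → p1))) = max(0, 0.14) = 0.14
(((((p3 → (p3 ∨ p3)) ∨ p2) → ((p2 → ¬p1) ∧ ¬p2)) ∨ (¬(p2 ∨ (p3 → ((p1 ∨ p3) ∨ p2))) ∨ (p3 → p1))) ∨ p1) = max(0.14, 0.14) = 0.14
((((((p3 → (p3 ∨ p3)) ∨ p2) → ((p2 → ¬p1) ∧ ¬p2)) ∨ (¬(p2 ∨ (p3 → ((p1 ∨ p3) ∨ p2))) ∨ (p3 → p1))) ∨ p1) ∧ p3) = min(0.14, 0.55) = 0.14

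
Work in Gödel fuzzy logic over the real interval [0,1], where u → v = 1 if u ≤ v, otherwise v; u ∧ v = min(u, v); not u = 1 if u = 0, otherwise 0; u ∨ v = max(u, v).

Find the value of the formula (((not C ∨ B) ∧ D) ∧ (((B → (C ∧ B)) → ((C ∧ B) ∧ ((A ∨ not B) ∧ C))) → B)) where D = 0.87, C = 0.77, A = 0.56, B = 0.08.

not C: Gödel ¬ of 0.77 = 0 (operand ≠ 0)
(not C ∨ B) = max(0, 0.08) = 0.08
((not C ∨ B) ∧ D) = min(0.08, 0.87) = 0.08
(C ∧ B) = min(0.77, 0.08) = 0.08
(B → (C ∧ B)): 0.08 ≤ 0.08, so result = 1
(C ∧ B) = min(0.77, 0.08) = 0.08
not B: Gödel ¬ of 0.08 = 0 (operand ≠ 0)
(A ∨ not B) = max(0.56, 0) = 0.56
((A ∨ not B) ∧ C) = min(0.56, 0.77) = 0.56
((C ∧ B) ∧ ((A ∨ not B) ∧ C)) = min(0.08, 0.56) = 0.08
((B → (C ∧ B)) → ((C ∧ B) ∧ ((A ∨ not B) ∧ C))): 1 > 0.08, so result = 0.08
(((B → (C ∧ B)) → ((C ∧ B) ∧ ((A ∨ not B) ∧ C))) → B): 0.08 ≤ 0.08, so result = 1
(((not C ∨ B) ∧ D) ∧ (((B → (C ∧ B)) → ((C ∧ B) ∧ ((A ∨ not B) ∧ C))) → B)) = min(0.08, 1) = 0.08

0.08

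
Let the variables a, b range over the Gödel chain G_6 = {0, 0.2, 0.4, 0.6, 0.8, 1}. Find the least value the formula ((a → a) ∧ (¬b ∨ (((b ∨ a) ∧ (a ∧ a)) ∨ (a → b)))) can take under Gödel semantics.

The minimum is attained at a = 0.4, b = 0.2:
  (a → a): 0.4 ≤ 0.4, so result = 1
  ¬b: Gödel ¬ of 0.2 = 0 (operand ≠ 0)
  (b ∨ a) = max(0.2, 0.4) = 0.4
  (a ∧ a) = min(0.4, 0.4) = 0.4
  ((b ∨ a) ∧ (a ∧ a)) = min(0.4, 0.4) = 0.4
  (a → b): 0.4 > 0.2, so result = 0.2
  (((b ∨ a) ∧ (a ∧ a)) ∨ (a → b)) = max(0.4, 0.2) = 0.4
  (¬b ∨ (((b ∨ a) ∧ (a ∧ a)) ∨ (a → b))) = max(0, 0.4) = 0.4
  ((a → a) ∧ (¬b ∨ (((b ∨ a) ∧ (a ∧ a)) ∨ (a → b)))) = min(1, 0.4) = 0.4
Checking all 36 assignments confirms none give a value below 0.40.

0.40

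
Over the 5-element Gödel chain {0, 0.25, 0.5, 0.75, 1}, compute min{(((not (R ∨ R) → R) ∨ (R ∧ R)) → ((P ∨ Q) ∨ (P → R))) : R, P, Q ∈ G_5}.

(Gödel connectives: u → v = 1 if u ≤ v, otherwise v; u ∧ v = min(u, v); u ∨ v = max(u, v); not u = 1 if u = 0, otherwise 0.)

The minimum is attained at R = 0.25, P = 0.5, Q = 0:
  (R ∨ R) = max(0.25, 0.25) = 0.25
  not (R ∨ R): Gödel ¬ of 0.25 = 0 (operand ≠ 0)
  (not (R ∨ R) → R): 0 ≤ 0.25, so result = 1
  (R ∧ R) = min(0.25, 0.25) = 0.25
  ((not (R ∨ R) → R) ∨ (R ∧ R)) = max(1, 0.25) = 1
  (P ∨ Q) = max(0.5, 0) = 0.5
  (P → R): 0.5 > 0.25, so result = 0.25
  ((P ∨ Q) ∨ (P → R)) = max(0.5, 0.25) = 0.5
  (((not (R ∨ R) → R) ∨ (R ∧ R)) → ((P ∨ Q) ∨ (P → R))): 1 > 0.5, so result = 0.5
Checking all 125 assignments confirms none give a value below 0.50.

0.50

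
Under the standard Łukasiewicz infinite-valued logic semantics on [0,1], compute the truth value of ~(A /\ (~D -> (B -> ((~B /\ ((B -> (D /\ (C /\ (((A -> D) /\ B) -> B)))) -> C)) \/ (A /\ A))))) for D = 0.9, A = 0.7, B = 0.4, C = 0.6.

~D: Łukasiewicz ¬ gives 1 − 0.9 = 0.1
~B: Łukasiewicz ¬ gives 1 − 0.4 = 0.6
(A -> D): min(1, 1 − 0.7 + 0.9) = 1
((A -> D) /\ B) = min(1, 0.4) = 0.4
(((A -> D) /\ B) -> B): min(1, 1 − 0.4 + 0.4) = 1
(C /\ (((A -> D) /\ B) -> B)) = min(0.6, 1) = 0.6
(D /\ (C /\ (((A -> D) /\ B) -> B))) = min(0.9, 0.6) = 0.6
(B -> (D /\ (C /\ (((A -> D) /\ B) -> B)))): min(1, 1 − 0.4 + 0.6) = 1
((B -> (D /\ (C /\ (((A -> D) /\ B) -> B)))) -> C): min(1, 1 − 1 + 0.6) = 0.6
(~B /\ ((B -> (D /\ (C /\ (((A -> D) /\ B) -> B)))) -> C)) = min(0.6, 0.6) = 0.6
(A /\ A) = min(0.7, 0.7) = 0.7
((~B /\ ((B -> (D /\ (C /\ (((A -> D) /\ B) -> B)))) -> C)) \/ (A /\ A)) = max(0.6, 0.7) = 0.7
(B -> ((~B /\ ((B -> (D /\ (C /\ (((A -> D) /\ B) -> B)))) -> C)) \/ (A /\ A))): min(1, 1 − 0.4 + 0.7) = 1
(~D -> (B -> ((~B /\ ((B -> (D /\ (C /\ (((A -> D) /\ B) -> B)))) -> C)) \/ (A /\ A)))): min(1, 1 − 0.1 + 1) = 1
(A /\ (~D -> (B -> ((~B /\ ((B -> (D /\ (C /\ (((A -> D) /\ B) -> B)))) -> C)) \/ (A /\ A))))) = min(0.7, 1) = 0.7
~(A /\ (~D -> (B -> ((~B /\ ((B -> (D /\ (C /\ (((A -> D) /\ B) -> B)))) -> C)) \/ (A /\ A))))): Łukasiewicz ¬ gives 1 − 0.7 = 0.3

0.30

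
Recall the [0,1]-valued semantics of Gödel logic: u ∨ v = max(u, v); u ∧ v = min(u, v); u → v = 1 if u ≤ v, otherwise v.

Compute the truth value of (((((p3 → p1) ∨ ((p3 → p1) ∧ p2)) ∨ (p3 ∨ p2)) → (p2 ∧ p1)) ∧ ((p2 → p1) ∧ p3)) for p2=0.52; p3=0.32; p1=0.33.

(p3 → p1): 0.32 ≤ 0.33, so result = 1
(p3 → p1): 0.32 ≤ 0.33, so result = 1
((p3 → p1) ∧ p2) = min(1, 0.52) = 0.52
((p3 → p1) ∨ ((p3 → p1) ∧ p2)) = max(1, 0.52) = 1
(p3 ∨ p2) = max(0.32, 0.52) = 0.52
(((p3 → p1) ∨ ((p3 → p1) ∧ p2)) ∨ (p3 ∨ p2)) = max(1, 0.52) = 1
(p2 ∧ p1) = min(0.52, 0.33) = 0.33
((((p3 → p1) ∨ ((p3 → p1) ∧ p2)) ∨ (p3 ∨ p2)) → (p2 ∧ p1)): 1 > 0.33, so result = 0.33
(p2 → p1): 0.52 > 0.33, so result = 0.33
((p2 → p1) ∧ p3) = min(0.33, 0.32) = 0.32
(((((p3 → p1) ∨ ((p3 → p1) ∧ p2)) ∨ (p3 ∨ p2)) → (p2 ∧ p1)) ∧ ((p2 → p1) ∧ p3)) = min(0.33, 0.32) = 0.32

0.32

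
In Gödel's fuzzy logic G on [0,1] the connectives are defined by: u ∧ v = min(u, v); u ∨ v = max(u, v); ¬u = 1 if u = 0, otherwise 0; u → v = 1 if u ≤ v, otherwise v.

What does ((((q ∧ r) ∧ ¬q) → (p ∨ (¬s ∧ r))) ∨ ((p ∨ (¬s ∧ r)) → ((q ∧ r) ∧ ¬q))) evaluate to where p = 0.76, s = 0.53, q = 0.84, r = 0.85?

1.00

(q ∧ r) = min(0.84, 0.85) = 0.84
¬q: Gödel ¬ of 0.84 = 0 (operand ≠ 0)
((q ∧ r) ∧ ¬q) = min(0.84, 0) = 0
¬s: Gödel ¬ of 0.53 = 0 (operand ≠ 0)
(¬s ∧ r) = min(0, 0.85) = 0
(p ∨ (¬s ∧ r)) = max(0.76, 0) = 0.76
(((q ∧ r) ∧ ¬q) → (p ∨ (¬s ∧ r))): 0 ≤ 0.76, so result = 1
¬s: Gödel ¬ of 0.53 = 0 (operand ≠ 0)
(¬s ∧ r) = min(0, 0.85) = 0
(p ∨ (¬s ∧ r)) = max(0.76, 0) = 0.76
(q ∧ r) = min(0.84, 0.85) = 0.84
¬q: Gödel ¬ of 0.84 = 0 (operand ≠ 0)
((q ∧ r) ∧ ¬q) = min(0.84, 0) = 0
((p ∨ (¬s ∧ r)) → ((q ∧ r) ∧ ¬q)): 0.76 > 0, so result = 0
((((q ∧ r) ∧ ¬q) → (p ∨ (¬s ∧ r))) ∨ ((p ∨ (¬s ∧ r)) → ((q ∧ r) ∧ ¬q))) = max(1, 0) = 1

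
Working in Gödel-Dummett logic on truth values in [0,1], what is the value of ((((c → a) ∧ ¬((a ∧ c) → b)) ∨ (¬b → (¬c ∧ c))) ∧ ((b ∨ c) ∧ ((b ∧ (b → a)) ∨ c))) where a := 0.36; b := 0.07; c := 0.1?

0.10

(c → a): 0.1 ≤ 0.36, so result = 1
(a ∧ c) = min(0.36, 0.1) = 0.1
((a ∧ c) → b): 0.1 > 0.07, so result = 0.07
¬((a ∧ c) → b): Gödel ¬ of 0.07 = 0 (operand ≠ 0)
((c → a) ∧ ¬((a ∧ c) → b)) = min(1, 0) = 0
¬b: Gödel ¬ of 0.07 = 0 (operand ≠ 0)
¬c: Gödel ¬ of 0.1 = 0 (operand ≠ 0)
(¬c ∧ c) = min(0, 0.1) = 0
(¬b → (¬c ∧ c)): 0 ≤ 0, so result = 1
(((c → a) ∧ ¬((a ∧ c) → b)) ∨ (¬b → (¬c ∧ c))) = max(0, 1) = 1
(b ∨ c) = max(0.07, 0.1) = 0.1
(b → a): 0.07 ≤ 0.36, so result = 1
(b ∧ (b → a)) = min(0.07, 1) = 0.07
((b ∧ (b → a)) ∨ c) = max(0.07, 0.1) = 0.1
((b ∨ c) ∧ ((b ∧ (b → a)) ∨ c)) = min(0.1, 0.1) = 0.1
((((c → a) ∧ ¬((a ∧ c) → b)) ∨ (¬b → (¬c ∧ c))) ∧ ((b ∨ c) ∧ ((b ∧ (b → a)) ∨ c))) = min(1, 0.1) = 0.1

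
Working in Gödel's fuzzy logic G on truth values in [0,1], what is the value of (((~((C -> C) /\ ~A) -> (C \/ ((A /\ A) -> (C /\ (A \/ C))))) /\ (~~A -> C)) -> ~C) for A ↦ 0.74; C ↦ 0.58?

0.00

(C -> C): 0.58 ≤ 0.58, so result = 1
~A: Gödel ¬ of 0.74 = 0 (operand ≠ 0)
((C -> C) /\ ~A) = min(1, 0) = 0
~((C -> C) /\ ~A): Gödel ¬ of 0 = 1 (operand is 0)
(A /\ A) = min(0.74, 0.74) = 0.74
(A \/ C) = max(0.74, 0.58) = 0.74
(C /\ (A \/ C)) = min(0.58, 0.74) = 0.58
((A /\ A) -> (C /\ (A \/ C))): 0.74 > 0.58, so result = 0.58
(C \/ ((A /\ A) -> (C /\ (A \/ C)))) = max(0.58, 0.58) = 0.58
(~((C -> C) /\ ~A) -> (C \/ ((A /\ A) -> (C /\ (A \/ C))))): 1 > 0.58, so result = 0.58
~A: Gödel ¬ of 0.74 = 0 (operand ≠ 0)
~~A: Gödel ¬ of 0 = 1 (operand is 0)
(~~A -> C): 1 > 0.58, so result = 0.58
((~((C -> C) /\ ~A) -> (C \/ ((A /\ A) -> (C /\ (A \/ C))))) /\ (~~A -> C)) = min(0.58, 0.58) = 0.58
~C: Gödel ¬ of 0.58 = 0 (operand ≠ 0)
(((~((C -> C) /\ ~A) -> (C \/ ((A /\ A) -> (C /\ (A \/ C))))) /\ (~~A -> C)) -> ~C): 0.58 > 0, so result = 0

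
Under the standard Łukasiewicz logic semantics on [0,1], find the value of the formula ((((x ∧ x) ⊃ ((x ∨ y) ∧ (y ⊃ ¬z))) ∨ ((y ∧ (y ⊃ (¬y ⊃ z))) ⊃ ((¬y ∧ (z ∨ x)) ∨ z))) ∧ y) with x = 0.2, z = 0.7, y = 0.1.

(x ∧ x) = min(0.2, 0.2) = 0.2
(x ∨ y) = max(0.2, 0.1) = 0.2
¬z: Łukasiewicz ¬ gives 1 − 0.7 = 0.3
(y ⊃ ¬z): min(1, 1 − 0.1 + 0.3) = 1
((x ∨ y) ∧ (y ⊃ ¬z)) = min(0.2, 1) = 0.2
((x ∧ x) ⊃ ((x ∨ y) ∧ (y ⊃ ¬z))): min(1, 1 − 0.2 + 0.2) = 1
¬y: Łukasiewicz ¬ gives 1 − 0.1 = 0.9
(¬y ⊃ z): min(1, 1 − 0.9 + 0.7) = 0.8
(y ⊃ (¬y ⊃ z)): min(1, 1 − 0.1 + 0.8) = 1
(y ∧ (y ⊃ (¬y ⊃ z))) = min(0.1, 1) = 0.1
¬y: Łukasiewicz ¬ gives 1 − 0.1 = 0.9
(z ∨ x) = max(0.7, 0.2) = 0.7
(¬y ∧ (z ∨ x)) = min(0.9, 0.7) = 0.7
((¬y ∧ (z ∨ x)) ∨ z) = max(0.7, 0.7) = 0.7
((y ∧ (y ⊃ (¬y ⊃ z))) ⊃ ((¬y ∧ (z ∨ x)) ∨ z)): min(1, 1 − 0.1 + 0.7) = 1
(((x ∧ x) ⊃ ((x ∨ y) ∧ (y ⊃ ¬z))) ∨ ((y ∧ (y ⊃ (¬y ⊃ z))) ⊃ ((¬y ∧ (z ∨ x)) ∨ z))) = max(1, 1) = 1
((((x ∧ x) ⊃ ((x ∨ y) ∧ (y ⊃ ¬z))) ∨ ((y ∧ (y ⊃ (¬y ⊃ z))) ⊃ ((¬y ∧ (z ∨ x)) ∨ z))) ∧ y) = min(1, 0.1) = 0.1

0.10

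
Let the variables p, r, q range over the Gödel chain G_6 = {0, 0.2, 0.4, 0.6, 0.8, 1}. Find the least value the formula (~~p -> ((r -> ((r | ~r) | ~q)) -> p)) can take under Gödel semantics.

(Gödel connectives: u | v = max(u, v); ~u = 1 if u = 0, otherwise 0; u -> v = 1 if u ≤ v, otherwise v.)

The minimum is attained at p = 0.2, r = 0, q = 0:
  ~p: Gödel ¬ of 0.2 = 0 (operand ≠ 0)
  ~~p: Gödel ¬ of 0 = 1 (operand is 0)
  ~r: Gödel ¬ of 0 = 1 (operand is 0)
  (r | ~r) = max(0, 1) = 1
  ~q: Gödel ¬ of 0 = 1 (operand is 0)
  ((r | ~r) | ~q) = max(1, 1) = 1
  (r -> ((r | ~r) | ~q)): 0 ≤ 1, so result = 1
  ((r -> ((r | ~r) | ~q)) -> p): 1 > 0.2, so result = 0.2
  (~~p -> ((r -> ((r | ~r) | ~q)) -> p)): 1 > 0.2, so result = 0.2
Checking all 216 assignments confirms none give a value below 0.20.

0.20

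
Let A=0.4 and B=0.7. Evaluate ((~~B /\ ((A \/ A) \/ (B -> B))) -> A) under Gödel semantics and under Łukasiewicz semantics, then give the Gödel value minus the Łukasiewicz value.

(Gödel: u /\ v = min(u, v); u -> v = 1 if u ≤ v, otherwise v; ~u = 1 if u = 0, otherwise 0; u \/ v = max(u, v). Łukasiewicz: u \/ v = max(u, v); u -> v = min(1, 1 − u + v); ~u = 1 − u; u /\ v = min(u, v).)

Gödel evaluation:
  ~B: Gödel ¬ of 0.7 = 0 (operand ≠ 0)
  ~~B: Gödel ¬ of 0 = 1 (operand is 0)
  (A \/ A) = max(0.4, 0.4) = 0.4
  (B -> B): 0.7 ≤ 0.7, so result = 1
  ((A \/ A) \/ (B -> B)) = max(0.4, 1) = 1
  (~~B /\ ((A \/ A) \/ (B -> B))) = min(1, 1) = 1
  ((~~B /\ ((A \/ A) \/ (B -> B))) -> A): 1 > 0.4, so result = 0.4
  Gödel value = 0.4
Łukasiewicz evaluation:
  ~B: Łukasiewicz ¬ gives 1 − 0.7 = 0.3
  ~~B: Łukasiewicz ¬ gives 1 − 0.3 = 0.7
  (A \/ A) = max(0.4, 0.4) = 0.4
  (B -> B): min(1, 1 − 0.7 + 0.7) = 1
  ((A \/ A) \/ (B -> B)) = max(0.4, 1) = 1
  (~~B /\ ((A \/ A) \/ (B -> B))) = min(0.7, 1) = 0.7
  ((~~B /\ ((A \/ A) \/ (B -> B))) -> A): min(1, 1 − 0.7 + 0.4) = 0.7
  Łukasiewicz value = 0.7
Difference: 0.4 − 0.7 = -0.30

-0.30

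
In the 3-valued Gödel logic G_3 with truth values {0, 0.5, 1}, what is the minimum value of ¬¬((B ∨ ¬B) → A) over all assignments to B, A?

The minimum is attained at B = 0, A = 0:
  ¬B: Gödel ¬ of 0 = 1 (operand is 0)
  (B ∨ ¬B) = max(0, 1) = 1
  ((B ∨ ¬B) → A): 1 > 0, so result = 0
  ¬((B ∨ ¬B) → A): Gödel ¬ of 0 = 1 (operand is 0)
  ¬¬((B ∨ ¬B) → A): Gödel ¬ of 1 = 0 (operand ≠ 0)
Checking all 9 assignments confirms none give a value below 0.00.

0.00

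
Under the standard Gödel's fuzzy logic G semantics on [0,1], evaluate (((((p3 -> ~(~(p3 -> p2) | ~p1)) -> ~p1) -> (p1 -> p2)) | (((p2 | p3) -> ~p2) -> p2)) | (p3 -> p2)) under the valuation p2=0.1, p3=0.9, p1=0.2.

(p3 -> p2): 0.9 > 0.1, so result = 0.1
~(p3 -> p2): Gödel ¬ of 0.1 = 0 (operand ≠ 0)
~p1: Gödel ¬ of 0.2 = 0 (operand ≠ 0)
(~(p3 -> p2) | ~p1) = max(0, 0) = 0
~(~(p3 -> p2) | ~p1): Gödel ¬ of 0 = 1 (operand is 0)
(p3 -> ~(~(p3 -> p2) | ~p1)): 0.9 ≤ 1, so result = 1
~p1: Gödel ¬ of 0.2 = 0 (operand ≠ 0)
((p3 -> ~(~(p3 -> p2) | ~p1)) -> ~p1): 1 > 0, so result = 0
(p1 -> p2): 0.2 > 0.1, so result = 0.1
(((p3 -> ~(~(p3 -> p2) | ~p1)) -> ~p1) -> (p1 -> p2)): 0 ≤ 0.1, so result = 1
(p2 | p3) = max(0.1, 0.9) = 0.9
~p2: Gödel ¬ of 0.1 = 0 (operand ≠ 0)
((p2 | p3) -> ~p2): 0.9 > 0, so result = 0
(((p2 | p3) -> ~p2) -> p2): 0 ≤ 0.1, so result = 1
((((p3 -> ~(~(p3 -> p2) | ~p1)) -> ~p1) -> (p1 -> p2)) | (((p2 | p3) -> ~p2) -> p2)) = max(1, 1) = 1
(p3 -> p2): 0.9 > 0.1, so result = 0.1
(((((p3 -> ~(~(p3 -> p2) | ~p1)) -> ~p1) -> (p1 -> p2)) | (((p2 | p3) -> ~p2) -> p2)) | (p3 -> p2)) = max(1, 0.1) = 1

1.00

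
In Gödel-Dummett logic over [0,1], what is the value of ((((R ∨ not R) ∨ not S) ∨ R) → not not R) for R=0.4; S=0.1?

not R: Gödel ¬ of 0.4 = 0 (operand ≠ 0)
(R ∨ not R) = max(0.4, 0) = 0.4
not S: Gödel ¬ of 0.1 = 0 (operand ≠ 0)
((R ∨ not R) ∨ not S) = max(0.4, 0) = 0.4
(((R ∨ not R) ∨ not S) ∨ R) = max(0.4, 0.4) = 0.4
not R: Gödel ¬ of 0.4 = 0 (operand ≠ 0)
not not R: Gödel ¬ of 0 = 1 (operand is 0)
((((R ∨ not R) ∨ not S) ∨ R) → not not R): 0.4 ≤ 1, so result = 1

1.00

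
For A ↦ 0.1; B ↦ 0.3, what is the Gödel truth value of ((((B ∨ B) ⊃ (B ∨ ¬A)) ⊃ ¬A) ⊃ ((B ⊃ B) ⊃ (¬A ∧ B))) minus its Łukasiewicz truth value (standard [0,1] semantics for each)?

Gödel evaluation:
  (B ∨ B) = max(0.3, 0.3) = 0.3
  ¬A: Gödel ¬ of 0.1 = 0 (operand ≠ 0)
  (B ∨ ¬A) = max(0.3, 0) = 0.3
  ((B ∨ B) ⊃ (B ∨ ¬A)): 0.3 ≤ 0.3, so result = 1
  ¬A: Gödel ¬ of 0.1 = 0 (operand ≠ 0)
  (((B ∨ B) ⊃ (B ∨ ¬A)) ⊃ ¬A): 1 > 0, so result = 0
  (B ⊃ B): 0.3 ≤ 0.3, so result = 1
  ¬A: Gödel ¬ of 0.1 = 0 (operand ≠ 0)
  (¬A ∧ B) = min(0, 0.3) = 0
  ((B ⊃ B) ⊃ (¬A ∧ B)): 1 > 0, so result = 0
  ((((B ∨ B) ⊃ (B ∨ ¬A)) ⊃ ¬A) ⊃ ((B ⊃ B) ⊃ (¬A ∧ B))): 0 ≤ 0, so result = 1
  Gödel value = 1
Łukasiewicz evaluation:
  (B ∨ B) = max(0.3, 0.3) = 0.3
  ¬A: Łukasiewicz ¬ gives 1 − 0.1 = 0.9
  (B ∨ ¬A) = max(0.3, 0.9) = 0.9
  ((B ∨ B) ⊃ (B ∨ ¬A)): min(1, 1 − 0.3 + 0.9) = 1
  ¬A: Łukasiewicz ¬ gives 1 − 0.1 = 0.9
  (((B ∨ B) ⊃ (B ∨ ¬A)) ⊃ ¬A): min(1, 1 − 1 + 0.9) = 0.9
  (B ⊃ B): min(1, 1 − 0.3 + 0.3) = 1
  ¬A: Łukasiewicz ¬ gives 1 − 0.1 = 0.9
  (¬A ∧ B) = min(0.9, 0.3) = 0.3
  ((B ⊃ B) ⊃ (¬A ∧ B)): min(1, 1 − 1 + 0.3) = 0.3
  ((((B ∨ B) ⊃ (B ∨ ¬A)) ⊃ ¬A) ⊃ ((B ⊃ B) ⊃ (¬A ∧ B))): min(1, 1 − 0.9 + 0.3) = 0.4
  Łukasiewicz value = 0.4
Difference: 1 − 0.4 = 0.60

0.60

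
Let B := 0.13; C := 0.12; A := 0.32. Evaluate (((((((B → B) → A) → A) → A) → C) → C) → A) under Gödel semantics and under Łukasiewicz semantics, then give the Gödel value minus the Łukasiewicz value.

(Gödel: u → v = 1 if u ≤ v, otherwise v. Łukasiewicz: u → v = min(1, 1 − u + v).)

Gödel evaluation:
  (B → B): 0.13 ≤ 0.13, so result = 1
  ((B → B) → A): 1 > 0.32, so result = 0.32
  (((B → B) → A) → A): 0.32 ≤ 0.32, so result = 1
  ((((B → B) → A) → A) → A): 1 > 0.32, so result = 0.32
  (((((B → B) → A) → A) → A) → C): 0.32 > 0.12, so result = 0.12
  ((((((B → B) → A) → A) → A) → C) → C): 0.12 ≤ 0.12, so result = 1
  (((((((B → B) → A) → A) → A) → C) → C) → A): 1 > 0.32, so result = 0.32
  Gödel value = 0.32
Łukasiewicz evaluation:
  (B → B): min(1, 1 − 0.13 + 0.13) = 1
  ((B → B) → A): min(1, 1 − 1 + 0.32) = 0.32
  (((B → B) → A) → A): min(1, 1 − 0.32 + 0.32) = 1
  ((((B → B) → A) → A) → A): min(1, 1 − 1 + 0.32) = 0.32
  (((((B → B) → A) → A) → A) → C): min(1, 1 − 0.32 + 0.12) = 0.8
  ((((((B → B) → A) → A) → A) → C) → C): min(1, 1 − 0.8 + 0.12) = 0.32
  (((((((B → B) → A) → A) → A) → C) → C) → A): min(1, 1 − 0.32 + 0.32) = 1
  Łukasiewicz value = 1
Difference: 0.32 − 1 = -0.68

-0.68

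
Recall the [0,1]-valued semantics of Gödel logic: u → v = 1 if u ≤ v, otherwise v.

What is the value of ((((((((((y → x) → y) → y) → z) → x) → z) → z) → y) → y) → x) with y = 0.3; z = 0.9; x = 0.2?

(y → x): 0.3 > 0.2, so result = 0.2
((y → x) → y): 0.2 ≤ 0.3, so result = 1
(((y → x) → y) → y): 1 > 0.3, so result = 0.3
((((y → x) → y) → y) → z): 0.3 ≤ 0.9, so result = 1
(((((y → x) → y) → y) → z) → x): 1 > 0.2, so result = 0.2
((((((y → x) → y) → y) → z) → x) → z): 0.2 ≤ 0.9, so result = 1
(((((((y → x) → y) → y) → z) → x) → z) → z): 1 > 0.9, so result = 0.9
((((((((y → x) → y) → y) → z) → x) → z) → z) → y): 0.9 > 0.3, so result = 0.3
(((((((((y → x) → y) → y) → z) → x) → z) → z) → y) → y): 0.3 ≤ 0.3, so result = 1
((((((((((y → x) → y) → y) → z) → x) → z) → z) → y) → y) → x): 1 > 0.2, so result = 0.2

0.20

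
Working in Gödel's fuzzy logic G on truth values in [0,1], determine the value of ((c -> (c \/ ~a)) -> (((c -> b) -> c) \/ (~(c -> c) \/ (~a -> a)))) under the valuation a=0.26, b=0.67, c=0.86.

~a: Gödel ¬ of 0.26 = 0 (operand ≠ 0)
(c \/ ~a) = max(0.86, 0) = 0.86
(c -> (c \/ ~a)): 0.86 ≤ 0.86, so result = 1
(c -> b): 0.86 > 0.67, so result = 0.67
((c -> b) -> c): 0.67 ≤ 0.86, so result = 1
(c -> c): 0.86 ≤ 0.86, so result = 1
~(c -> c): Gödel ¬ of 1 = 0 (operand ≠ 0)
~a: Gödel ¬ of 0.26 = 0 (operand ≠ 0)
(~a -> a): 0 ≤ 0.26, so result = 1
(~(c -> c) \/ (~a -> a)) = max(0, 1) = 1
(((c -> b) -> c) \/ (~(c -> c) \/ (~a -> a))) = max(1, 1) = 1
((c -> (c \/ ~a)) -> (((c -> b) -> c) \/ (~(c -> c) \/ (~a -> a)))): 1 ≤ 1, so result = 1

1.00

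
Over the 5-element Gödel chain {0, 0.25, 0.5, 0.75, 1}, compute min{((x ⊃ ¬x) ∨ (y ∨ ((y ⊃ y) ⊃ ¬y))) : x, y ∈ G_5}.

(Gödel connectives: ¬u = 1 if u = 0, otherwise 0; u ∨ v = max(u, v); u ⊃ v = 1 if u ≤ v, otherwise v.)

0.25

The minimum is attained at x = 0.25, y = 0.25:
  ¬x: Gödel ¬ of 0.25 = 0 (operand ≠ 0)
  (x ⊃ ¬x): 0.25 > 0, so result = 0
  (y ⊃ y): 0.25 ≤ 0.25, so result = 1
  ¬y: Gödel ¬ of 0.25 = 0 (operand ≠ 0)
  ((y ⊃ y) ⊃ ¬y): 1 > 0, so result = 0
  (y ∨ ((y ⊃ y) ⊃ ¬y)) = max(0.25, 0) = 0.25
  ((x ⊃ ¬x) ∨ (y ∨ ((y ⊃ y) ⊃ ¬y))) = max(0, 0.25) = 0.25
Checking all 25 assignments confirms none give a value below 0.25.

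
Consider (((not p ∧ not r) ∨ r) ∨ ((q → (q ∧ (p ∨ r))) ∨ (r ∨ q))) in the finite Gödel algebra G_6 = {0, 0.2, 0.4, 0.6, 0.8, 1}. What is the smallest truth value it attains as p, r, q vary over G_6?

The minimum is attained at p = 0, r = 0.2, q = 0.4:
  not p: Gödel ¬ of 0 = 1 (operand is 0)
  not r: Gödel ¬ of 0.2 = 0 (operand ≠ 0)
  (not p ∧ not r) = min(1, 0) = 0
  ((not p ∧ not r) ∨ r) = max(0, 0.2) = 0.2
  (p ∨ r) = max(0, 0.2) = 0.2
  (q ∧ (p ∨ r)) = min(0.4, 0.2) = 0.2
  (q → (q ∧ (p ∨ r))): 0.4 > 0.2, so result = 0.2
  (r ∨ q) = max(0.2, 0.4) = 0.4
  ((q → (q ∧ (p ∨ r))) ∨ (r ∨ q)) = max(0.2, 0.4) = 0.4
  (((not p ∧ not r) ∨ r) ∨ ((q → (q ∧ (p ∨ r))) ∨ (r ∨ q))) = max(0.2, 0.4) = 0.4
Checking all 216 assignments confirms none give a value below 0.40.

0.40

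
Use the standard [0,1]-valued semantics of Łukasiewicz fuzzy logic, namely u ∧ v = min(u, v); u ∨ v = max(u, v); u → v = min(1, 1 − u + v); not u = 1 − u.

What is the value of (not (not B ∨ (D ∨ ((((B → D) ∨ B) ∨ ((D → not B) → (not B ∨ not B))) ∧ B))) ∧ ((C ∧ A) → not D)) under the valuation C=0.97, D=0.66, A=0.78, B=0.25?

not B: Łukasiewicz ¬ gives 1 − 0.25 = 0.75
(B → D): min(1, 1 − 0.25 + 0.66) = 1
((B → D) ∨ B) = max(1, 0.25) = 1
not B: Łukasiewicz ¬ gives 1 − 0.25 = 0.75
(D → not B): min(1, 1 − 0.66 + 0.75) = 1
not B: Łukasiewicz ¬ gives 1 − 0.25 = 0.75
not B: Łukasiewicz ¬ gives 1 − 0.25 = 0.75
(not B ∨ not B) = max(0.75, 0.75) = 0.75
((D → not B) → (not B ∨ not B)): min(1, 1 − 1 + 0.75) = 0.75
(((B → D) ∨ B) ∨ ((D → not B) → (not B ∨ not B))) = max(1, 0.75) = 1
((((B → D) ∨ B) ∨ ((D → not B) → (not B ∨ not B))) ∧ B) = min(1, 0.25) = 0.25
(D ∨ ((((B → D) ∨ B) ∨ ((D → not B) → (not B ∨ not B))) ∧ B)) = max(0.66, 0.25) = 0.66
(not B ∨ (D ∨ ((((B → D) ∨ B) ∨ ((D → not B) → (not B ∨ not B))) ∧ B))) = max(0.75, 0.66) = 0.75
not (not B ∨ (D ∨ ((((B → D) ∨ B) ∨ ((D → not B) → (not B ∨ not B))) ∧ B))): Łukasiewicz ¬ gives 1 − 0.75 = 0.25
(C ∧ A) = min(0.97, 0.78) = 0.78
not D: Łukasiewicz ¬ gives 1 − 0.66 = 0.34
((C ∧ A) → not D): min(1, 1 − 0.78 + 0.34) = 0.56
(not (not B ∨ (D ∨ ((((B → D) ∨ B) ∨ ((D → not B) → (not B ∨ not B))) ∧ B))) ∧ ((C ∧ A) → not D)) = min(0.25, 0.56) = 0.25

0.25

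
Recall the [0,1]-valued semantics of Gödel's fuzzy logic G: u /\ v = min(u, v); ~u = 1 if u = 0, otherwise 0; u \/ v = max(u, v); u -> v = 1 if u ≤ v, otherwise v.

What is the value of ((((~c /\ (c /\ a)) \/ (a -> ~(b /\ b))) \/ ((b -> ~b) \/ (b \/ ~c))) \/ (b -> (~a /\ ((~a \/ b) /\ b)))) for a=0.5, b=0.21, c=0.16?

~c: Gödel ¬ of 0.16 = 0 (operand ≠ 0)
(c /\ a) = min(0.16, 0.5) = 0.16
(~c /\ (c /\ a)) = min(0, 0.16) = 0
(b /\ b) = min(0.21, 0.21) = 0.21
~(b /\ b): Gödel ¬ of 0.21 = 0 (operand ≠ 0)
(a -> ~(b /\ b)): 0.5 > 0, so result = 0
((~c /\ (c /\ a)) \/ (a -> ~(b /\ b))) = max(0, 0) = 0
~b: Gödel ¬ of 0.21 = 0 (operand ≠ 0)
(b -> ~b): 0.21 > 0, so result = 0
~c: Gödel ¬ of 0.16 = 0 (operand ≠ 0)
(b \/ ~c) = max(0.21, 0) = 0.21
((b -> ~b) \/ (b \/ ~c)) = max(0, 0.21) = 0.21
(((~c /\ (c /\ a)) \/ (a -> ~(b /\ b))) \/ ((b -> ~b) \/ (b \/ ~c))) = max(0, 0.21) = 0.21
~a: Gödel ¬ of 0.5 = 0 (operand ≠ 0)
~a: Gödel ¬ of 0.5 = 0 (operand ≠ 0)
(~a \/ b) = max(0, 0.21) = 0.21
((~a \/ b) /\ b) = min(0.21, 0.21) = 0.21
(~a /\ ((~a \/ b) /\ b)) = min(0, 0.21) = 0
(b -> (~a /\ ((~a \/ b) /\ b))): 0.21 > 0, so result = 0
((((~c /\ (c /\ a)) \/ (a -> ~(b /\ b))) \/ ((b -> ~b) \/ (b \/ ~c))) \/ (b -> (~a /\ ((~a \/ b) /\ b)))) = max(0.21, 0) = 0.21

0.21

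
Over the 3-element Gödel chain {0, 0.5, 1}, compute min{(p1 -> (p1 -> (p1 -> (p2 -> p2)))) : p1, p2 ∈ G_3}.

1.00

Every assignment gives 1. For instance at p1 = 0, p2 = 0:
  (p2 -> p2): 0 ≤ 0, so result = 1
  (p1 -> (p2 -> p2)): 0 ≤ 1, so result = 1
  (p1 -> (p1 -> (p2 -> p2))): 0 ≤ 1, so result = 1
  (p1 -> (p1 -> (p1 -> (p2 -> p2)))): 0 ≤ 1, so result = 1
All 9 assignments give value 1 — the formula is a G_3-tautology.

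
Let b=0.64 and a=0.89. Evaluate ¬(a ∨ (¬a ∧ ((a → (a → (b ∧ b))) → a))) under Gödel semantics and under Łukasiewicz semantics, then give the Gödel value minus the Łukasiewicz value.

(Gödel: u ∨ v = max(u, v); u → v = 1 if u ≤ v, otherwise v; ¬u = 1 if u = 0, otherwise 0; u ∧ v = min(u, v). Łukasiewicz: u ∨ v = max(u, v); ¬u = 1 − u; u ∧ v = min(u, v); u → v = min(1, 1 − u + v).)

Gödel evaluation:
  ¬a: Gödel ¬ of 0.89 = 0 (operand ≠ 0)
  (b ∧ b) = min(0.64, 0.64) = 0.64
  (a → (b ∧ b)): 0.89 > 0.64, so result = 0.64
  (a → (a → (b ∧ b))): 0.89 > 0.64, so result = 0.64
  ((a → (a → (b ∧ b))) → a): 0.64 ≤ 0.89, so result = 1
  (¬a ∧ ((a → (a → (b ∧ b))) → a)) = min(0, 1) = 0
  (a ∨ (¬a ∧ ((a → (a → (b ∧ b))) → a))) = max(0.89, 0) = 0.89
  ¬(a ∨ (¬a ∧ ((a → (a → (b ∧ b))) → a))): Gödel ¬ of 0.89 = 0 (operand ≠ 0)
  Gödel value = 0
Łukasiewicz evaluation:
  ¬a: Łukasiewicz ¬ gives 1 − 0.89 = 0.11
  (b ∧ b) = min(0.64, 0.64) = 0.64
  (a → (b ∧ b)): min(1, 1 − 0.89 + 0.64) = 0.75
  (a → (a → (b ∧ b))): min(1, 1 − 0.89 + 0.75) = 0.86
  ((a → (a → (b ∧ b))) → a): min(1, 1 − 0.86 + 0.89) = 1
  (¬a ∧ ((a → (a → (b ∧ b))) → a)) = min(0.11, 1) = 0.11
  (a ∨ (¬a ∧ ((a → (a → (b ∧ b))) → a))) = max(0.89, 0.11) = 0.89
  ¬(a ∨ (¬a ∧ ((a → (a → (b ∧ b))) → a))): Łukasiewicz ¬ gives 1 − 0.89 = 0.11
  Łukasiewicz value = 0.11
Difference: 0 − 0.11 = -0.11

-0.11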